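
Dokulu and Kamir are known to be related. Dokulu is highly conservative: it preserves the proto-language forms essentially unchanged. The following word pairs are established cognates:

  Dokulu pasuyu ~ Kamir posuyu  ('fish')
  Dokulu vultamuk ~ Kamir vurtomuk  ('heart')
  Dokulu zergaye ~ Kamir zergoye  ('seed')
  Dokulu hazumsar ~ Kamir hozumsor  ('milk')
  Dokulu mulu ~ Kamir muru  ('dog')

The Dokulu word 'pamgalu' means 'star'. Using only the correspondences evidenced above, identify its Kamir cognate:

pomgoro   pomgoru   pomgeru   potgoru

pomgoru

vultamuk ~ vurtomuk — Dokulu a corresponds to Kamir o after a consonant, before a nasal.
pasuyu ~ posuyu, zergaye ~ zergoye — Dokulu a corresponds to Kamir o after a consonant, before a consonant other than r, m, n, p, b, f, v.
mulu ~ muru — Dokulu l corresponds to Kamir r between vowels (before a back vowel).
Applying these to Dokulu 'pamgalu':
  pamgalu → pomgalu   (a→o after a consonant, before a nasal)
  pomgalu → pomgolu   (a→o after a consonant, before a consonant other than r, m, n, p, b, f, v)
  pomgolu → pomgoru   (l→r between vowels (before a back vowel))
So the Kamir cognate is 'pomgoru'.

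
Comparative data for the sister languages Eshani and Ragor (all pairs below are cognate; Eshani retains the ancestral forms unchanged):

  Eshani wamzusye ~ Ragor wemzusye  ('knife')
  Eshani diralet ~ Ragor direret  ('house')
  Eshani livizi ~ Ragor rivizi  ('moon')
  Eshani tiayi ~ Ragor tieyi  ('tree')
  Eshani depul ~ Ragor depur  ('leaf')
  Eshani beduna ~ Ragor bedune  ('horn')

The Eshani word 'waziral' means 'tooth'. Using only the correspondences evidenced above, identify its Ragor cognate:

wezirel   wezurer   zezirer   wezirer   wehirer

wezirer

diralet ~ direret — Eshani a corresponds to Ragor e after a consonant, before a consonant other than r, m, n, p, b, f, v.
depul ~ depur — Eshani l corresponds to Ragor r word-finally.
Applying these to Eshani 'waziral':
  waziral → weziral   (a→e after a consonant, before a consonant other than r, m, n, p, b, f, v)
  weziral → wezirel   (a→e after a consonant, before a consonant other than r, m, n, p, b, f, v)
  wezirel → wezirer   (l→r word-finally)
So the Ragor cognate is 'wezirer'.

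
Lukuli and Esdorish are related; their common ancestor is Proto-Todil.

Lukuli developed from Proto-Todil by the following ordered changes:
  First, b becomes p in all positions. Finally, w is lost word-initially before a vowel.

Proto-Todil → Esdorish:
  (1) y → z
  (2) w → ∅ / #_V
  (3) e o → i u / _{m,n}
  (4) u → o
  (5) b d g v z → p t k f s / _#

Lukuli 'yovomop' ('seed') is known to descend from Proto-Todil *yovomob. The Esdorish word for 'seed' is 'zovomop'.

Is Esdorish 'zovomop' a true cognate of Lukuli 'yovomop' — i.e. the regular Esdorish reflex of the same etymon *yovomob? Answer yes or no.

Derive the expected Esdorish reflex of *yovomob:
Esdorish: start from *yovomob.
  rule 1 (unconditioned shift): yovomob → zovomob
  rule 2: no change — zovomob
  rule 3 (pre-nasal raising): zovomob → zovumob
  rule 4 (vowel merger): zovumob → zovomob
  rule 5 (final devoicing): zovomob → zovomop
  ⇒ Esdorish zovomop
Esdorish 'zovomop' matches the regular reflex exactly, so the pair is cognate.

yes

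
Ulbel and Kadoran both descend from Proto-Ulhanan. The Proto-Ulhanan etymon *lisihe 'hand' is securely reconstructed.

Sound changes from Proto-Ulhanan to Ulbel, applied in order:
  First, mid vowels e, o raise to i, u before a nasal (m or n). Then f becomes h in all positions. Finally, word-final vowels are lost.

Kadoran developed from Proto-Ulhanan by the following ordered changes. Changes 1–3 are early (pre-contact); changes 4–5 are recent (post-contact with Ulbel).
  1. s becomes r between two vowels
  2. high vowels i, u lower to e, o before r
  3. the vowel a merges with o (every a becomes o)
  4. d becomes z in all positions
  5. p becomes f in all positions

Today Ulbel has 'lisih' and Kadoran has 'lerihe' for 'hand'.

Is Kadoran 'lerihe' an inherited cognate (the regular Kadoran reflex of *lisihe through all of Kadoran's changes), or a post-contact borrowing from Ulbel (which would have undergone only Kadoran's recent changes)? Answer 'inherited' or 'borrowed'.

inherited

If inherited, *lisihe would pass through all of Kadoran's changes:
Kadoran: *lisihe
  lisihe → lirihe   [rhotacism]
  lirihe → lerihe   [pre-rhotic lowering]
  lerihe (rule 3 does not apply)
  lerihe (rule 4 does not apply)
  lerihe (rule 5 does not apply)
  giving Kadoran lerihe.
If borrowed from Ulbel 'lisih' after the early changes, it would undergo only the recent ones:
  rule 4 (unconditioned shift): no change (lisih)
  rule 5 (unconditioned shift): no change (lisih)
  ⇒ as a loan: lisih
Kadoran 'lerihe' matches the inherited outcome exactly, so it is an inherited cognate, not a loan.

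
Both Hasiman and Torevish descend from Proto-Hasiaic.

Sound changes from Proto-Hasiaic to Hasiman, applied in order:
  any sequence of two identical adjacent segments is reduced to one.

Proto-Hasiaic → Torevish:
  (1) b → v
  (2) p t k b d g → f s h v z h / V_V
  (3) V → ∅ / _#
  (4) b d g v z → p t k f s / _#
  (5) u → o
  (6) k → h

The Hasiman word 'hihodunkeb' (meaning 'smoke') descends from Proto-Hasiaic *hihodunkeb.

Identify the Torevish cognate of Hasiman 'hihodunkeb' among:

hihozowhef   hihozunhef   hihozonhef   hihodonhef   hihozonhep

hihozonhef

Torevish: *hihodunkeb
  hihodunkeb → hihodunkev   [unconditioned shift]
  hihodunkev → hihozunkev   [intervocalic lenition]
  hihozunkev (rule 3 does not apply)
  hihozunkev → hihozunkef   [final devoicing]
  hihozunkef → hihozonkef   [vowel merger]
  hihozonkef → hihozonhef   [unconditioned shift]
  giving Torevish hihozonhef.
Among the options, 'hihozonhef' alone shows every Torevish change applied in order.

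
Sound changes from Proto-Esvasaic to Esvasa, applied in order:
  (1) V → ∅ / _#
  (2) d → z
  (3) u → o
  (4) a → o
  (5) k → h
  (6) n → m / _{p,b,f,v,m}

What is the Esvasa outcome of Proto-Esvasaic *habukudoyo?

Esvasa: *habukudoyo > habukudoy > habukuzoy > habokozoy > hobokozoy > hobohozoy  (by apocope, unconditioned shift, vowel merger, vowel merger, unconditioned shift)

hobohozoy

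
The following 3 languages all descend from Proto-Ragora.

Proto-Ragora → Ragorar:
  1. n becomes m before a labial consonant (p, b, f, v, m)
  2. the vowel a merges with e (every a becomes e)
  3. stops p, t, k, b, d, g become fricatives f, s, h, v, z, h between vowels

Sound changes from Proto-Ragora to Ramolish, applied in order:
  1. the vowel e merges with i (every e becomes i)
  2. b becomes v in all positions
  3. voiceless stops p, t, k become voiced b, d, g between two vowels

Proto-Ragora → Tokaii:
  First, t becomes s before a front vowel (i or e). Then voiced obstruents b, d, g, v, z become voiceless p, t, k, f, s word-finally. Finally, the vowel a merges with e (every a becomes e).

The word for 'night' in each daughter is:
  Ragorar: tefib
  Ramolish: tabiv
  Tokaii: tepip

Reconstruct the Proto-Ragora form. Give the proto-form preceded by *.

Position 2: Ragorar has e, Ramolish has a, Tokaii has e. Ramolish preserves a here (none of its changes turn any other segment into a), so the proto-segment is *a.
Position 3: Ragorar has f, Ramolish has b, Tokaii has p. In Ramolish, b can only continue *p, so the proto-segment is *p.
This points to *tapib. Verify forward in each daughter:
Ragorar: start from *tapib.
  rule 1: no change — tapib
  rule 2 (vowel merger): tapib → tepib
  rule 3 (intervocalic lenition): tepib → tefib
  ⇒ Ragorar tefib
Ramolish: start from *tapib.
  rule 1: no change — tapib
  rule 2 (unconditioned shift): tapib → tapiv
  rule 3 (intervocalic voicing): tapiv → tabiv
  ⇒ Ramolish tabiv
Tokaii: start from *tapib.
  rule 1: no change — tapib
  rule 2 (final devoicing): tapib → tapip
  rule 3 (vowel merger): tapip → tepip
  ⇒ Tokaii tepip
Only *tapib yields all of Ragorar tefib, Ramolish tabiv, Tokaii tepip.

*tapib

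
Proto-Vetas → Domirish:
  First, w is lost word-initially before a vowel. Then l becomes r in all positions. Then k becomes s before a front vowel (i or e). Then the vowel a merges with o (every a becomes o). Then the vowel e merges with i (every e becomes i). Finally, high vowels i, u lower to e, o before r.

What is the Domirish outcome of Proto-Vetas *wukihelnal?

Domirish: start from *wukihelnal.
  rule 1 (glide loss): wukihelnal → ukihelnal
  rule 2 (unconditioned shift): ukihelnal → ukihernar
  rule 3 (palatalisation): ukihernar → usihernar
  rule 4 (vowel merger): usihernar → usihernor
  rule 5 (vowel merger): usihernor → usihirnor
  rule 6 (pre-rhotic lowering): usihirnor → usihernor
  ⇒ Domirish usihernor

usihernor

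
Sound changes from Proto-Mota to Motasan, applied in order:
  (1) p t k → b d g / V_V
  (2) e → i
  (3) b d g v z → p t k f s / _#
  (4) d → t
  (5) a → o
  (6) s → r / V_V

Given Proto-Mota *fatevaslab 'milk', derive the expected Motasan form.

Motasan: start from *fatevaslab.
  rule 1 (intervocalic voicing): fatevaslab → fadevaslab
  rule 2 (vowel merger): fadevaslab → fadivaslab
  rule 3 (final devoicing): fadivaslab → fadivaslap
  rule 4 (unconditioned shift): fadivaslap → fativaslap
  rule 5 (vowel merger): fativaslap → fotivoslop
  rule 6: no change — fotivoslop
  ⇒ Motasan fotivoslop

fotivoslop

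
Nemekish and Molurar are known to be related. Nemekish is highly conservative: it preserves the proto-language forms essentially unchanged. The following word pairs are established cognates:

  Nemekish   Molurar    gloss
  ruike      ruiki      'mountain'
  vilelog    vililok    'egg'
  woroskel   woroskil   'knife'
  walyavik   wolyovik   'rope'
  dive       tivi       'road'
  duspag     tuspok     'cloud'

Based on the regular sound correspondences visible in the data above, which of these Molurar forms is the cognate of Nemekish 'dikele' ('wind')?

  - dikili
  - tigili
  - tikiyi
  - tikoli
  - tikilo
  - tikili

tikili

dive ~ tivi — Nemekish d corresponds to Molurar t word-initially before a front vowel.
vilelog ~ vililok, woroskel ~ woroskil — Nemekish e corresponds to Molurar i after a consonant, before a consonant other than r, m, n, p, b, f, v.
ruike ~ ruiki, dive ~ tivi — Nemekish e corresponds to Molurar i word-finally.
Applying these to Nemekish 'dikele':
  dikele → tikele   (d→t word-initially before a front vowel)
  tikele → tikile   (e→i after a consonant, before a consonant other than r, m, n, p, b, f, v)
  tikile → tikili   (e→i word-finally)
So the Molurar cognate is 'tikili'.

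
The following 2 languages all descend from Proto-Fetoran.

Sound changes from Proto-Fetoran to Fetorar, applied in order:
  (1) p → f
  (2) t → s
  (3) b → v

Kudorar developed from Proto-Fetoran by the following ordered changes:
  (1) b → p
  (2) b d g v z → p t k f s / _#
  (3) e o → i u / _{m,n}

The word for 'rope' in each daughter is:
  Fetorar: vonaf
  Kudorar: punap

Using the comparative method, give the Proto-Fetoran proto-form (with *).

Position 2: Fetorar has o, Kudorar has u. Fetorar preserves o here (none of its changes turn any other segment into o), so the proto-segment is *o.
Position 1: Fetorar has v, Kudorar has p. Taking the neighbouring segments as reconstructed: Fetorar v could go back to *b or *v; Kudorar p could go back to *p or *b — the one source consistent with every daughter is *b.
Position 5: Fetorar has f, Kudorar has p. Taking the neighbouring segments as reconstructed: Fetorar f could go back to *p or *f; Kudorar p could go back to *p or *b — the one source consistent with every daughter is *p.
This points to *bonap. Verify forward in each daughter:
Fetorar: *bonap
  bonap → bonaf   [unconditioned shift]
  bonaf (rule 2 does not apply)
  bonaf → vonaf   [unconditioned shift]
  giving Fetorar vonaf.
Kudorar: *bonap > ponap > punap  (by unconditioned shift, pre-nasal raising)
*bonap is the unique common source.

*bonap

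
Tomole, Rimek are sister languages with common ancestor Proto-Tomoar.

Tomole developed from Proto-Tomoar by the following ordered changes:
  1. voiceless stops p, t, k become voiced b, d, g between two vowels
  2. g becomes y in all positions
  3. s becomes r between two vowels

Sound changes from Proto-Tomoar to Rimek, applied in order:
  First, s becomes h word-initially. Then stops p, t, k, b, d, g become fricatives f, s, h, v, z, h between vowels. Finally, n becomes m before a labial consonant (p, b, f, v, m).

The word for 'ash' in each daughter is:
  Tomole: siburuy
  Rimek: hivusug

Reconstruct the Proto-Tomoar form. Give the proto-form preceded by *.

Position 7: Tomole has y, Rimek has g. Rimek preserves g here (none of its changes turn any other segment into g), so the proto-segment is *g.
Position 3: Tomole has b, Rimek has v. Taking the neighbouring segments as reconstructed: Tomole b could go back to *p or *b; Rimek v could go back to *b or *v — the one source consistent with every daughter is *b.
Continuing position by position gives *sibusug; check it forward:
Tomole: *sibusug
  sibusug (rule 1 does not apply)
  sibusug → sibusuy   [unconditioned shift]
  sibusuy → siburuy   [rhotacism]
  giving Tomole siburuy.
Rimek: *sibusug > hibusug > hivusug  (by debuccalisation, intervocalic lenition)
No other proto-form is consistent with every reflex, so the reconstruction is *sibusug.

*sibusug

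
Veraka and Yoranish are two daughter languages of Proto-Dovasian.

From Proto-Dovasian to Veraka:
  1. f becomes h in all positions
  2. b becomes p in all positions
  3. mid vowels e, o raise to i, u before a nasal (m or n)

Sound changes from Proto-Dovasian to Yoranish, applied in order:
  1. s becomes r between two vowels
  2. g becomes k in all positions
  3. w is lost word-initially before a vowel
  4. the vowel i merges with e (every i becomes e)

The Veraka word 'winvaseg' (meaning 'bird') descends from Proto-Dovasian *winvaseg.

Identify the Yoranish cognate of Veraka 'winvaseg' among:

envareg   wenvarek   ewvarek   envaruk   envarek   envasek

Yoranish: *winvaseg > winvareg > winvarek > invarek > envarek  (by rhotacism, unconditioned shift, glide loss, vowel merger)
The other candidates each miss or misapply at least one Yoranish change.

envarek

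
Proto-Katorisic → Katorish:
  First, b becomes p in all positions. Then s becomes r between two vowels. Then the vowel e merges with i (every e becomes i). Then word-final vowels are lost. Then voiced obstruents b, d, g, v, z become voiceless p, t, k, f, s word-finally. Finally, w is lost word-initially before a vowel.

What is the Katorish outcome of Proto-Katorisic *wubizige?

Katorish: start from *wubizige.
  rule 1 (unconditioned shift): wubizige → wupizige
  rule 2: no change — wupizige
  rule 3 (vowel merger): wupizige → wupizigi
  rule 4 (apocope): wupizigi → wupizig
  rule 5 (final devoicing): wupizig → wupizik
  rule 6 (glide loss): wupizik → upizik
  ⇒ Katorish upizik

upizik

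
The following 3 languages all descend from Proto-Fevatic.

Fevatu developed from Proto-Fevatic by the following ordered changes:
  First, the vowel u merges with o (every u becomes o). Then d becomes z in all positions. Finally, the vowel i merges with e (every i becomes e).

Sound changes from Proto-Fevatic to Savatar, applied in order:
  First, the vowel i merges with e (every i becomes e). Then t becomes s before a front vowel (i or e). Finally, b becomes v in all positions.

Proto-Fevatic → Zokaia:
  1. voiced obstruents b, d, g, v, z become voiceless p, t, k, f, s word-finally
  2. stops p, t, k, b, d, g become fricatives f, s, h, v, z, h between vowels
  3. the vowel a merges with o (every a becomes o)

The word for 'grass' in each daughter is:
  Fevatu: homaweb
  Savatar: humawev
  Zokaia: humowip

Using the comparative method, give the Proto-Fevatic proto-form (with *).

Position 7: Fevatu has b, Savatar has v, Zokaia has p. Fevatu preserves b here (none of its changes turn any other segment into b), so the proto-segment is *b.
Position 4: Fevatu has a, Savatar has a, Zokaia has o. Fevatu preserves a here (none of its changes turn any other segment into a), so the proto-segment is *a.
Continuing position by position gives *humawib; check it forward:
Fevatu: start from *humawib.
  rule 1 (vowel merger): humawib → homawib
  rule 2: no change — homawib
  rule 3 (vowel merger): homawib → homaweb
  ⇒ Fevatu homaweb
Savatar: start from *humawib.
  rule 1 (vowel merger): humawib → humaweb
  rule 2: no change — humaweb
  rule 3 (unconditioned shift): humaweb → humawev
  ⇒ Savatar humawev
Zokaia: start from *humawib.
  rule 1 (final devoicing): humawib → humawip
  rule 2: no change — humawip
  rule 3 (vowel merger): humawip → humowip
  ⇒ Zokaia humowip
Only *humawib yields all of Fevatu homaweb, Savatar humawev, Zokaia humowip.

*humawib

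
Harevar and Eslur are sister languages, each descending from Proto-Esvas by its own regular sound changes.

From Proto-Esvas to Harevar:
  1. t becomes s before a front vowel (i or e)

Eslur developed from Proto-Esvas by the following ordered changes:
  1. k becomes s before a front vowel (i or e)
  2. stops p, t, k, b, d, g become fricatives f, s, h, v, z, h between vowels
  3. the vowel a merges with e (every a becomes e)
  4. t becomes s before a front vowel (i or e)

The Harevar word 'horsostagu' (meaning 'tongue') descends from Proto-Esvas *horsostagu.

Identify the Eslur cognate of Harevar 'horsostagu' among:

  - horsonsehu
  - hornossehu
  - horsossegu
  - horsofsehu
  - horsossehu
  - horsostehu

Eslur: *horsostagu
  horsostagu (rule 1 does not apply)
  horsostagu → horsostahu   [intervocalic lenition]
  horsostahu → horsostehu   [vowel merger]
  horsostehu → horsossehu   [palatalisation]
  giving Eslur horsossehu.
Among the options, 'horsossehu' alone shows every Eslur change applied in order.

horsossehu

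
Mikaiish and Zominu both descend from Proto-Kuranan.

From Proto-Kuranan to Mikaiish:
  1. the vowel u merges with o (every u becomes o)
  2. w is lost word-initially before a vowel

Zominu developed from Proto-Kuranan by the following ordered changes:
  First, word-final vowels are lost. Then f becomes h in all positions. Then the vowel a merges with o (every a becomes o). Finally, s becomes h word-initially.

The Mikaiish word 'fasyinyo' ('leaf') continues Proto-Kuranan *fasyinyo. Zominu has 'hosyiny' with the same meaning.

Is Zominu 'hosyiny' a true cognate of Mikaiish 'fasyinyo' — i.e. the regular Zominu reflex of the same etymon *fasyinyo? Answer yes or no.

Derive the expected Zominu reflex of *fasyinyo:
Zominu: start from *fasyinyo.
  rule 1 (apocope): fasyinyo → fasyiny
  rule 2 (unconditioned shift): fasyiny → hasyiny
  rule 3 (vowel merger): hasyiny → hosyiny
  rule 4: no change — hosyiny
  ⇒ Zominu hosyiny
Zominu 'hosyiny' matches the regular reflex exactly, so the pair is cognate.

yes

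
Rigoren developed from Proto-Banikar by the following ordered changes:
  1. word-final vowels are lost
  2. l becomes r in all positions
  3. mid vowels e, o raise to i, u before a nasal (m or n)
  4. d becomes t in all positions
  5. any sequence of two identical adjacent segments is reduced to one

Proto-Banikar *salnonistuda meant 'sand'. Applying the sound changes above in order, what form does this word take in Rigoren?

Rigoren: *salnonistuda > salnonistud > sarnonistud > sarnunistud > sarnunistut  (by apocope, unconditioned shift, pre-nasal raising, unconditioned shift)

sarnunistut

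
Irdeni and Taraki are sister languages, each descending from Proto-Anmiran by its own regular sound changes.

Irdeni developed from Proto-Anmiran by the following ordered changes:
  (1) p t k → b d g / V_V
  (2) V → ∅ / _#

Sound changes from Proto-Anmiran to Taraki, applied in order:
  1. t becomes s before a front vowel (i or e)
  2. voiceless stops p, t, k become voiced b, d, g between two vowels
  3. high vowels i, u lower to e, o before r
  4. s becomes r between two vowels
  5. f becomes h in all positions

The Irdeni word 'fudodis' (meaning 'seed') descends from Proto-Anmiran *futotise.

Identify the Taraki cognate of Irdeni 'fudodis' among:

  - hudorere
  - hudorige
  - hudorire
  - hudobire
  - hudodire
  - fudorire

hudorire

Taraki: start from *futotise.
  rule 1 (palatalisation): futotise → futosise
  rule 2 (intervocalic voicing): futosise → fudosise
  rule 3: no change — fudosise
  rule 4 (rhotacism): fudosise → fudorire
  rule 5 (unconditioned shift): fudorire → hudorire
  ⇒ Taraki hudorire
Only 'hudorire' matches the regular Taraki development of *futotise.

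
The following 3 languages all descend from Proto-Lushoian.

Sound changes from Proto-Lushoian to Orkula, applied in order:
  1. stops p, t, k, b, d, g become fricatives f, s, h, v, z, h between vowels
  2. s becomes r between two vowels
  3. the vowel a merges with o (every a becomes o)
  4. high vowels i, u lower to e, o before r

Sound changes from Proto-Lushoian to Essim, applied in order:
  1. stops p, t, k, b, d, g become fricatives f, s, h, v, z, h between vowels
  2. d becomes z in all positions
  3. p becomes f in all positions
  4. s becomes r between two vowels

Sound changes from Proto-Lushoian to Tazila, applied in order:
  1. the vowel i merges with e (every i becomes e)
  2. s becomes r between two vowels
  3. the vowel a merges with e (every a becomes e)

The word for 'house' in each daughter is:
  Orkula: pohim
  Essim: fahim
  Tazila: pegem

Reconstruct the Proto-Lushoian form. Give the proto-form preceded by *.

*pagim

Position 3: Orkula has h, Essim has h, Tazila has g. Tazila preserves g here (none of its changes turn any other segment into g), so the proto-segment is *g.
Position 1: Orkula has p, Essim has f, Tazila has p. Orkula preserves p here (none of its changes turn any other segment into p), so the proto-segment is *p.
Position 2: Orkula has o, Essim has a, Tazila has e. Essim preserves a here (none of its changes turn any other segment into a), so the proto-segment is *a.
This points to *pagim. Verify forward in each daughter:
Orkula: *pagim > pahim > pohim  (by intervocalic lenition, vowel merger)
Essim: *pagim
  pagim → pahim   [intervocalic lenition]
  pahim (rule 2 does not apply)
  pahim → fahim   [unconditioned shift]
  fahim (rule 4 does not apply)
  giving Essim fahim.
Tazila: *pagim > pagem > pegem  (by vowel merger, vowel merger)
No other proto-form is consistent with every reflex, so the reconstruction is *pagim.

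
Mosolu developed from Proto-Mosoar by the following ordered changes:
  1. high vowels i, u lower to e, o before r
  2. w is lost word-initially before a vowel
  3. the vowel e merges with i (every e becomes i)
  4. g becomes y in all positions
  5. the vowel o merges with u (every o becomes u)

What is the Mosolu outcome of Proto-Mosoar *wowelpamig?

uwilpamiy

Mosolu: *wowelpamig
  wowelpamig (rule 1 does not apply)
  wowelpamig → owelpamig   [glide loss]
  owelpamig → owilpamig   [vowel merger]
  owilpamig → owilpamiy   [unconditioned shift]
  owilpamiy → uwilpamiy   [vowel merger]
  giving Mosolu uwilpamiy.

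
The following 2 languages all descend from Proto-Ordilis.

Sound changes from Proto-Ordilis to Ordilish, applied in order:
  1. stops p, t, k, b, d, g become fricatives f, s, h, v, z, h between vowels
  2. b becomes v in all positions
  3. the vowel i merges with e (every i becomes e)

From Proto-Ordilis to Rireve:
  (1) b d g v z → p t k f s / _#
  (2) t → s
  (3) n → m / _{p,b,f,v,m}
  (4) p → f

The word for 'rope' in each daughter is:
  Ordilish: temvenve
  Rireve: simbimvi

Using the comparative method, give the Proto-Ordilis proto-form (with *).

*timbinvi

Position 1: Ordilish has t, Rireve has s. Ordilish preserves t here (none of its changes turn any other segment into t), so the proto-segment is *t.
Position 6: Ordilish has n, Rireve has m. Ordilish preserves n here (none of its changes turn any other segment into n), so the proto-segment is *n.
Position 5: Ordilish has e, Rireve has i. Rireve preserves i here (none of its changes turn any other segment into i), so the proto-segment is *i.
Verify the candidate proto-form against each daughter:
Ordilish: *timbinvi > timvinvi > temvenve  (by unconditioned shift, vowel merger)
Rireve: start from *timbinvi.
  rule 1: no change — timbinvi
  rule 2 (unconditioned shift): timbinvi → simbinvi
  rule 3 (nasal place assimilation): simbinvi → simbimvi
  rule 4: no change — simbimvi
  ⇒ Rireve simbimvi
Only *timbinvi yields all of Ordilish temvenve, Rireve simbimvi.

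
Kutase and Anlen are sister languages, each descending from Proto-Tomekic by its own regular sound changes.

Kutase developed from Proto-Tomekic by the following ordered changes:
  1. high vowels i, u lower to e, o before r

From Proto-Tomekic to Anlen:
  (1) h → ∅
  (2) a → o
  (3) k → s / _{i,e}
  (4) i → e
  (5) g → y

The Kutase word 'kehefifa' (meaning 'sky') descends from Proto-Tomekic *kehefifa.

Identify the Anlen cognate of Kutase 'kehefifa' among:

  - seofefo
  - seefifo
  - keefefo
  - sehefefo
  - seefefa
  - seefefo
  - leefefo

Anlen: *kehefifa
  kehefifa → keefifa   [h-loss]
  keefifa → keefifo   [vowel merger]
  keefifo → seefifo   [palatalisation]
  seefifo → seefefo   [vowel merger]
  seefefo (rule 5 does not apply)
  giving Anlen seefefo.
Among the options, 'seefefo' alone shows every Anlen change applied in order.

seefefo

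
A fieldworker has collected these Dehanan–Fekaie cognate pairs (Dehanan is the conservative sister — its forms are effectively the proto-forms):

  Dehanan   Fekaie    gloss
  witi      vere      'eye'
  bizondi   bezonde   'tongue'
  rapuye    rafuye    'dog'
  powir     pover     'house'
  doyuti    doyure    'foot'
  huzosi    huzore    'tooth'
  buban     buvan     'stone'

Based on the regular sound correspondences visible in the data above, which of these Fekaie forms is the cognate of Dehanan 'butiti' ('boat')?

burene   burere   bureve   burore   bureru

witi ~ vere, doyuti ~ doyure — Dehanan t corresponds to Fekaie r between vowels (before a front vowel).
witi ~ vere, bizondi ~ bezonde — Dehanan i corresponds to Fekaie e after a consonant, before a consonant other than r, m, n, p, b, f, v.
witi ~ vere, bizondi ~ bezonde — Dehanan i corresponds to Fekaie e word-finally.
Applying these to Dehanan 'butiti':
  butiti → buriti   (t→r between vowels (before a front vowel))
  buriti → bureti   (i→e after a consonant, before a consonant other than r, m, n, p, b, f, v)
  bureti → bureri   (t→r between vowels (before a front vowel))
  bureri → burere   (i→e word-finally)
So the Fekaie cognate is 'burere'.

burere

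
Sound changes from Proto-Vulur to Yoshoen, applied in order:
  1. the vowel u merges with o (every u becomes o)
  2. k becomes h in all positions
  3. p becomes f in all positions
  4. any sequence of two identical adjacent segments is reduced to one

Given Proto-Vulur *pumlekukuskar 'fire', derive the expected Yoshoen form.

fomlehohoshar

Yoshoen: start from *pumlekukuskar.
  rule 1 (vowel merger): pumlekukuskar → pomlekokoskar
  rule 2 (unconditioned shift): pomlekokoskar → pomlehohoshar
  rule 3 (unconditioned shift): pomlehohoshar → fomlehohoshar
  rule 4: no change — fomlehohoshar
  ⇒ Yoshoen fomlehohoshar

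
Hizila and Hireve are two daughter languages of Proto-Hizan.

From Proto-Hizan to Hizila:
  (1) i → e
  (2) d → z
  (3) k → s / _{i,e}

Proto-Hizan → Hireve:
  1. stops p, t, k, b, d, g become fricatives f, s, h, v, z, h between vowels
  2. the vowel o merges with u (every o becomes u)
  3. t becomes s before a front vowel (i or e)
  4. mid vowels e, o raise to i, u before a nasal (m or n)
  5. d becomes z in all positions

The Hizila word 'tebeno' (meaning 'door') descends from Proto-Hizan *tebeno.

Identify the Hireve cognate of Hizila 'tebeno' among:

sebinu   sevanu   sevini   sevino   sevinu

sevinu

Hireve: *tebeno
  tebeno → teveno   [intervocalic lenition]
  teveno → tevenu   [vowel merger]
  tevenu → sevenu   [palatalisation]
  sevenu → sevinu   [pre-nasal raising]
  sevinu (rule 5 does not apply)
  giving Hireve sevinu.
The other candidates each miss or misapply at least one Hireve change.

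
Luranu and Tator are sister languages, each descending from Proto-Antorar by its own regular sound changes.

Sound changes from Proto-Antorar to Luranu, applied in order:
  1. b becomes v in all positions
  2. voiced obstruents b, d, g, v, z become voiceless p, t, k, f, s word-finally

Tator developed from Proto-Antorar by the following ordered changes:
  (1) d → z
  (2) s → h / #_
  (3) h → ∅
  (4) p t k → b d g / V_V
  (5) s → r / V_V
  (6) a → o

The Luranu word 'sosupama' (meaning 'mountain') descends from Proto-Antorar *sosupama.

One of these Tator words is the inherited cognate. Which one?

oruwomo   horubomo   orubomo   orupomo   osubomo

orubomo

Tator: start from *sosupama.
  rule 1: no change — sosupama
  rule 2 (debuccalisation): sosupama → hosupama
  rule 3 (h-loss): hosupama → osupama
  rule 4 (intervocalic voicing): osupama → osubama
  rule 5 (rhotacism): osubama → orubama
  rule 6 (vowel merger): orubama → orubomo
  ⇒ Tator orubomo
Only 'orubomo' matches the regular Tator development of *sosupama.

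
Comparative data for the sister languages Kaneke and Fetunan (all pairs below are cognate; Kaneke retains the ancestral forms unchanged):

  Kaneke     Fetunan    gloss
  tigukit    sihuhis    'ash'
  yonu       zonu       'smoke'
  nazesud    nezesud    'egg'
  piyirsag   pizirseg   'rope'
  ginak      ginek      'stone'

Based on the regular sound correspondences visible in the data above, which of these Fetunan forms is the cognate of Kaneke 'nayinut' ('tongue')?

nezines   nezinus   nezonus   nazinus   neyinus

nezinus

nazesud ~ nezesud, piyirsag ~ pizirseg — Kaneke a corresponds to Fetunan e after a consonant, before a consonant other than r, m, n, p, b, f, v.
piyirsag ~ pizirseg — Kaneke y corresponds to Fetunan z between vowels (before a front vowel).
tigukit ~ sihuhis — Kaneke t corresponds to Fetunan s word-finally.
Applying these to Kaneke 'nayinut':
  nayinut → neyinut   (a→e after a consonant, before a consonant other than r, m, n, p, b, f, v)
  neyinut → nezinut   (y→z between vowels (before a front vowel))
  nezinut → nezinus   (t→s word-finally)
So the Fetunan cognate is 'nezinus'.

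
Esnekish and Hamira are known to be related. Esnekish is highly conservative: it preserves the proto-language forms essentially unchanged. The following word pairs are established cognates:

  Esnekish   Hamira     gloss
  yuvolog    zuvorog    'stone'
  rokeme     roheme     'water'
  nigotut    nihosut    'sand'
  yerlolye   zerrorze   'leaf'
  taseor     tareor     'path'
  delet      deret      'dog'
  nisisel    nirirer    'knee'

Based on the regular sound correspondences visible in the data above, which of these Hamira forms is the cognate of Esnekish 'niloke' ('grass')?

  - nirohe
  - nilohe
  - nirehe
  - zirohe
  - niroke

yuvolog ~ zuvorog — Esnekish l corresponds to Hamira r between vowels (before a back vowel).
rokeme ~ roheme — Esnekish k corresponds to Hamira h between vowels (before a front vowel).
Applying these to Esnekish 'niloke':
  niloke → niroke   (l→r between vowels (before a back vowel))
  niroke → nirohe   (k→h between vowels (before a front vowel))
So the Hamira cognate is 'nirohe'.

nirohe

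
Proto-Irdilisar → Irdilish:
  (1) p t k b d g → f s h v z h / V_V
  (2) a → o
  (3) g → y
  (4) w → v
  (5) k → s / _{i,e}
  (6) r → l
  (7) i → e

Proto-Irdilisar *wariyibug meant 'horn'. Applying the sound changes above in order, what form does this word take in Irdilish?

voleyevuy

Irdilish: *wariyibug > wariyivug > woriyivug > woriyivuy > voriyivuy > voliyivuy > voleyevuy  (by intervocalic lenition, vowel merger, unconditioned shift, unconditioned shift, unconditioned shift, vowel merger)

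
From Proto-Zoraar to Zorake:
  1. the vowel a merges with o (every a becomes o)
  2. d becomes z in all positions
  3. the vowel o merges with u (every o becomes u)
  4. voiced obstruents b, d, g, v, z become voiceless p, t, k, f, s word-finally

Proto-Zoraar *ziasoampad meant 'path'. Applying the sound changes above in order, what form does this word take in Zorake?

ziusuumpus

Zorake: *ziasoampad
  ziasoampad → ziosoompod   [vowel merger]
  ziosoompod → ziosoompoz   [unconditioned shift]
  ziosoompoz → ziusuumpuz   [vowel merger]
  ziusuumpuz → ziusuumpus   [final devoicing]
  giving Zorake ziusuumpus.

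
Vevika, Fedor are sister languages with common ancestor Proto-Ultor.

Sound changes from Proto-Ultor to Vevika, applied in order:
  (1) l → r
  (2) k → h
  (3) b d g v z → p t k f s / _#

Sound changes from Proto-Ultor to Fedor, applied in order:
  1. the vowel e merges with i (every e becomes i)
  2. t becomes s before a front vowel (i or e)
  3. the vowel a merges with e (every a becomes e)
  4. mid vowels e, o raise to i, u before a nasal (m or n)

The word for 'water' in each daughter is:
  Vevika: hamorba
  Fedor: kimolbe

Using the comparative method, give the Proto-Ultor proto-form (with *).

Position 1: Vevika has h, Fedor has k. Fedor preserves k here (none of its changes turn any other segment into k), so the proto-segment is *k.
Position 5: Vevika has r, Fedor has l. Fedor preserves l here (none of its changes turn any other segment into l), so the proto-segment is *l.
Continuing position by position gives *kamolba; check it forward:
Vevika: *kamolba > kamorba > hamorba  (by unconditioned shift, unconditioned shift)
Fedor: *kamolba > kemolbe > kimolbe  (by vowel merger, pre-nasal raising)
No other proto-form is consistent with every reflex, so the reconstruction is *kamolba.

*kamolba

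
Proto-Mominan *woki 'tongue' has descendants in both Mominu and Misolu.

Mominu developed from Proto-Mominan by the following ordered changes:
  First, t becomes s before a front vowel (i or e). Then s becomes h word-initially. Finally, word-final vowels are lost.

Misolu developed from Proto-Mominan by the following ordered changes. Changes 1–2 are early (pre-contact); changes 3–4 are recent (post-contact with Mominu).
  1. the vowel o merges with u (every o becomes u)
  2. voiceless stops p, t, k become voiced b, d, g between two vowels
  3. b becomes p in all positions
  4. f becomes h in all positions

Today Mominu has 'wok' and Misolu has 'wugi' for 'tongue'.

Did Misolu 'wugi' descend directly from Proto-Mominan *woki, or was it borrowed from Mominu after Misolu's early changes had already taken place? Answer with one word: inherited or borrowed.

inherited

If inherited, *woki would pass through all of Misolu's changes:
Misolu: start from *woki.
  rule 1 (vowel merger): woki → wuki
  rule 2 (intervocalic voicing): wuki → wugi
  rule 3: no change — wugi
  rule 4: no change — wugi
  ⇒ Misolu wugi
If borrowed from Mominu 'wok' after the early changes, it would undergo only the recent ones:
  rule 3 (unconditioned shift): no change (wok)
  rule 4 (unconditioned shift): no change (wok)
  ⇒ as a loan: wok
Misolu 'wugi' matches the inherited outcome exactly, so it is an inherited cognate, not a loan.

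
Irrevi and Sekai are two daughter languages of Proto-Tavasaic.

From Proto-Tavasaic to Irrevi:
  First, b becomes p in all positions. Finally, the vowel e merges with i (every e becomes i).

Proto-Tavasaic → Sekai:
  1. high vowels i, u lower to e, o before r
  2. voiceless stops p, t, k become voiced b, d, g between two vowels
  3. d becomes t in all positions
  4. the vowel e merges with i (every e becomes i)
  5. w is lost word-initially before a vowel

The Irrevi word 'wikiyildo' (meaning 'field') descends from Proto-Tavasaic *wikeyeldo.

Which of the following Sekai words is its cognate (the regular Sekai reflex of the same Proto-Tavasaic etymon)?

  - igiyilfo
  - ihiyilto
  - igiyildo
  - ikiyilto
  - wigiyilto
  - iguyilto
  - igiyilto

Sekai: start from *wikeyeldo.
  rule 1: no change — wikeyeldo
  rule 2 (intervocalic voicing): wikeyeldo → wigeyeldo
  rule 3 (unconditioned shift): wigeyeldo → wigeyelto
  rule 4 (vowel merger): wigeyelto → wigiyilto
  rule 5 (glide loss): wigiyilto → igiyilto
  ⇒ Sekai igiyilto
Among the options, 'igiyilto' alone shows every Sekai change applied in order.

igiyilto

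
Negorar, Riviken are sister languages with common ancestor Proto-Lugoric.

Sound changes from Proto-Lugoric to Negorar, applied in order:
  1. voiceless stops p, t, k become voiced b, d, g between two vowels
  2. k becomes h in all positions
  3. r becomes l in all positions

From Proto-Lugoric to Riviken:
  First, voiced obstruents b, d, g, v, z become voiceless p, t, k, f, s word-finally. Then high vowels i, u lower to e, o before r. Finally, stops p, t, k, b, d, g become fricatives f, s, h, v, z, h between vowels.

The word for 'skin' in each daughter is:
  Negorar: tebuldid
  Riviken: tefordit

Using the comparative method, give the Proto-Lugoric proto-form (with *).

Position 3: Negorar has b, Riviken has f. Taking the neighbouring segments as reconstructed: Negorar b could go back to *p or *b; Riviken f could go back to *p or *f — the one source consistent with every daughter is *p.
Position 4: Negorar has u, Riviken has o. Negorar preserves u here (none of its changes turn any other segment into u), so the proto-segment is *u.
Continuing position by position gives *tepurdid; check it forward:
Negorar: start from *tepurdid.
  rule 1 (intervocalic voicing): tepurdid → teburdid
  rule 2: no change — teburdid
  rule 3 (unconditioned shift): teburdid → tebuldid
  ⇒ Negorar tebuldid
Riviken: *tepurdid > tepurdit > tepordit > tefordit  (by final devoicing, pre-rhotic lowering, intervocalic lenition)
Only *tepurdid yields all of Negorar tebuldid, Riviken tefordit.

*tepurdid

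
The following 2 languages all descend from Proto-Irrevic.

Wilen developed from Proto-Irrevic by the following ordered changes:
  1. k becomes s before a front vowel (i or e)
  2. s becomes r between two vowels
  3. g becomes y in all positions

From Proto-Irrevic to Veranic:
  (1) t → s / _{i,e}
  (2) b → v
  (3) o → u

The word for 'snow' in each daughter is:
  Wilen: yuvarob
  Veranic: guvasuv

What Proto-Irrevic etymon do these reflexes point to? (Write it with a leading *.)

Position 5: Wilen has r, Veranic has s. Taking the neighbouring segments as reconstructed: Wilen r could go back to *s or *r; Veranic s can only go back to *s — the one source consistent with every daughter is *s.
Position 7: Wilen has b, Veranic has v. Wilen preserves b here (none of its changes turn any other segment into b), so the proto-segment is *b.
Continuing position by position gives *guvasob; check it forward:
Wilen: *guvasob
  guvasob (rule 1 does not apply)
  guvasob → guvarob   [rhotacism]
  guvarob → yuvarob   [unconditioned shift]
  giving Wilen yuvarob.
Veranic: *guvasob > guvasov > guvasuv  (by unconditioned shift, vowel merger)
Only *guvasob yields all of Wilen yuvarob, Veranic guvasuv.

*guvasob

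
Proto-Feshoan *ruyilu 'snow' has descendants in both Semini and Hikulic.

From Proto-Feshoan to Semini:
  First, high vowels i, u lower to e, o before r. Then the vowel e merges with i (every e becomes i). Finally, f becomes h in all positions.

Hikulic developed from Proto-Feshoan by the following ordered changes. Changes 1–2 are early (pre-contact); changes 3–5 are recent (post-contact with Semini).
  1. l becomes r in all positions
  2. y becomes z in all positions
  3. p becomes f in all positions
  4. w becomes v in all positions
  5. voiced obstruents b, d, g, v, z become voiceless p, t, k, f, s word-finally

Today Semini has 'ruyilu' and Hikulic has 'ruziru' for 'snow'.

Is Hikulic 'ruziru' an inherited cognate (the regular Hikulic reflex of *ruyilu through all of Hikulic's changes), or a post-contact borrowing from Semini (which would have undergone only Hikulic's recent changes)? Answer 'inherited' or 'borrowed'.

inherited

If inherited, *ruyilu would pass through all of Hikulic's changes:
Hikulic: *ruyilu > ruyiru > ruziru  (by unconditioned shift, unconditioned shift)
If borrowed from Semini 'ruyilu' after the early changes, it would undergo only the recent ones:
  rule 3 (unconditioned shift): no change (ruyilu)
  rule 4 (unconditioned shift): no change (ruyilu)
  rule 5 (final devoicing): no change (ruyilu)
  ⇒ as a loan: ruyilu
Hikulic 'ruziru' matches the inherited outcome exactly, so it is an inherited cognate, not a loan.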